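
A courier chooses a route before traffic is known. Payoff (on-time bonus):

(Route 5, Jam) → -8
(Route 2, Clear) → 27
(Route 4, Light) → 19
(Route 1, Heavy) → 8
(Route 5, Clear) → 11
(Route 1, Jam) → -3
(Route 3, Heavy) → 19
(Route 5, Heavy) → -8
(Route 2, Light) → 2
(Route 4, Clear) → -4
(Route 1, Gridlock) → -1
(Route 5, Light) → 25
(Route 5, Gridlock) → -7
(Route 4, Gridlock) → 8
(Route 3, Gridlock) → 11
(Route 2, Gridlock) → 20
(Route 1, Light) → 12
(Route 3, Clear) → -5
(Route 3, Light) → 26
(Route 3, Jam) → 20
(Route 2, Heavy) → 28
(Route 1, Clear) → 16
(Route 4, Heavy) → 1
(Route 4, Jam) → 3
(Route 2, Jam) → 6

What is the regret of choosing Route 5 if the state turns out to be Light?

Best payoff under Light is 26.
Regret = 26 − 25 = 1.

1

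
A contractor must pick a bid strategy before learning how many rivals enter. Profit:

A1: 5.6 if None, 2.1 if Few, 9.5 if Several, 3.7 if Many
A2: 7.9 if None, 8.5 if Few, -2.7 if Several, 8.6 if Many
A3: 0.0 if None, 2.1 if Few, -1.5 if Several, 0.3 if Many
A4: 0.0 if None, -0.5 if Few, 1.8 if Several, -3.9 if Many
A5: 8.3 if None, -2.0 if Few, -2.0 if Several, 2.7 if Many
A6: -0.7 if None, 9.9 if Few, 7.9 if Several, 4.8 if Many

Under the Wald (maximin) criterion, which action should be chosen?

A1

Row minima: A1=2.1, A2=-2.7, A3=-1.5, A4=-3.9, A5=-2.0, A6=-0.7
Best worst-case = 2.1 → A1.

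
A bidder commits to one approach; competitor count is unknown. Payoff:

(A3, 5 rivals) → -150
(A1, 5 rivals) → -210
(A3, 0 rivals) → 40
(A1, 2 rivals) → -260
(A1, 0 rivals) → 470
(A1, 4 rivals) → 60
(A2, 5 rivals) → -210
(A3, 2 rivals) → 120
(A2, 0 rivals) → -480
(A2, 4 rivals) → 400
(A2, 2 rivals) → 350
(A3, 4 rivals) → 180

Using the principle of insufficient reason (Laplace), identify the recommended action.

A3

Row averages: A1=15, A2=15, A3=47.5
Highest average = 47.5 → A3.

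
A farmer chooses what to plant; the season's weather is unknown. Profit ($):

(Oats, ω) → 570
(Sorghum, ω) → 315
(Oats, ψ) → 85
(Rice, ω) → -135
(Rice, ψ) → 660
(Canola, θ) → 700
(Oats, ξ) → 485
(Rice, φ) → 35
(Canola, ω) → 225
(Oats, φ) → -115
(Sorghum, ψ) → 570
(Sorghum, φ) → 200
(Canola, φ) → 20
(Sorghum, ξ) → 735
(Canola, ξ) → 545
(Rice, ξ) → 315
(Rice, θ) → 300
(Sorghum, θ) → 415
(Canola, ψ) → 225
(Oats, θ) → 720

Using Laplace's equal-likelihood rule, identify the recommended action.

Row averages: Canola=343, Sorghum=447, Rice=235, Oats=349
Highest average = 447 → Sorghum.

Sorghum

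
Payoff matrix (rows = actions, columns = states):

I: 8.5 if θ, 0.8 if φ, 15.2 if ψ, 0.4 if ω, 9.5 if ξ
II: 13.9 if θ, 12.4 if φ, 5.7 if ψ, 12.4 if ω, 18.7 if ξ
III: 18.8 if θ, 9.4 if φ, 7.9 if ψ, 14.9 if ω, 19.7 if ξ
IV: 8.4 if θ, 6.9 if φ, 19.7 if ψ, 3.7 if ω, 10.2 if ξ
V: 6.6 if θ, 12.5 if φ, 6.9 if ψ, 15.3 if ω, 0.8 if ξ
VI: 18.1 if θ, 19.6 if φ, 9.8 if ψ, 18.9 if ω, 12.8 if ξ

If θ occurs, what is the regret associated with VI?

0.7

Best payoff under θ is 18.8.
Regret = 18.8 − 18.1 = 0.7.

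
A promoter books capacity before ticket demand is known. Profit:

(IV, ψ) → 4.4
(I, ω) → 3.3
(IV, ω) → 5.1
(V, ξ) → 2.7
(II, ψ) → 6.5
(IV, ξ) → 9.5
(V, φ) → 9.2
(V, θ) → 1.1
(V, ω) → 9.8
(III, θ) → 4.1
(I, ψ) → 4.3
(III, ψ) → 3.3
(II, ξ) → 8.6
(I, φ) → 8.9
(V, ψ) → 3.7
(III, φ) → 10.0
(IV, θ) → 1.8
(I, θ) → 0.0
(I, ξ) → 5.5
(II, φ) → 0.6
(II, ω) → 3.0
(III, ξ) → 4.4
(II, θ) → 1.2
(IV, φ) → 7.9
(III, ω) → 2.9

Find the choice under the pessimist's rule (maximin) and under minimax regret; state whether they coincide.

maximin → III; minimax regret → IV (disagree)

Row minima: I=0.0, II=0.6, III=2.9, IV=1.8, V=1.1
Best worst-case = 2.9 → III.
Column bests: θ=4.1, φ=10.0, ψ=6.5, ω=9.8, ξ=9.5.
I regrets: 4.1, 1.1, 2.2, 6.5, 4.0 → max 6.5
II regrets: 2.9, 9.4, 0.0, 6.8, 0.9 → max 9.4
III regrets: 0.0, 0.0, 3.2, 6.9, 5.1 → max 6.9
IV regrets: 2.3, 2.1, 2.1, 4.7, 0.0 → max 4.7
V regrets: 3.0, 0.8, 2.8, 0.0, 6.8 → max 6.8
Smallest max regret = 4.7 → IV.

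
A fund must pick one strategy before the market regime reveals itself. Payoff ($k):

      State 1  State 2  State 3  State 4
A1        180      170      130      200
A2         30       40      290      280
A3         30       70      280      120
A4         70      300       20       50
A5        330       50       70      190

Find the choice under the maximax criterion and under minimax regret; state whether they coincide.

Row maxima: A1=200, A2=290, A3=280, A4=300, A5=330
Best best-case = 330 → A5.
Column bests: State 1=330, State 2=300, State 3=290, State 4=280.
A1 regrets: 150, 130, 160, 80 → max 160
A2 regrets: 300, 260, 0, 0 → max 300
A3 regrets: 300, 230, 10, 160 → max 300
A4 regrets: 260, 0, 270, 230 → max 270
A5 regrets: 0, 250, 220, 90 → max 250
Smallest max regret = 160 → A1.

maximax → A5; minimax regret → A1 (disagree)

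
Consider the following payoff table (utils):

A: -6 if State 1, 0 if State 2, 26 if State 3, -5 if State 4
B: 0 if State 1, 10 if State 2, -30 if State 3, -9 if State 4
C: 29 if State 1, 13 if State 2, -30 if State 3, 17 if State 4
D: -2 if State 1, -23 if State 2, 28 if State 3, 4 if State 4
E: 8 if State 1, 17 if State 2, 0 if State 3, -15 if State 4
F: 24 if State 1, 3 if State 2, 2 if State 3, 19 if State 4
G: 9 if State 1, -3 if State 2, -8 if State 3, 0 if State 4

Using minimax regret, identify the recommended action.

Column bests: State 1=29, State 2=17, State 3=28, State 4=19.
A regrets: 35, 17, 2, 24 → max 35
B regrets: 29, 7, 58, 28 → max 58
C regrets: 0, 4, 58, 2 → max 58
D regrets: 31, 40, 0, 15 → max 40
E regrets: 21, 0, 28, 34 → max 34
F regrets: 5, 14, 26, 0 → max 26
G regrets: 20, 20, 36, 19 → max 36
Smallest max regret = 26 → F.

F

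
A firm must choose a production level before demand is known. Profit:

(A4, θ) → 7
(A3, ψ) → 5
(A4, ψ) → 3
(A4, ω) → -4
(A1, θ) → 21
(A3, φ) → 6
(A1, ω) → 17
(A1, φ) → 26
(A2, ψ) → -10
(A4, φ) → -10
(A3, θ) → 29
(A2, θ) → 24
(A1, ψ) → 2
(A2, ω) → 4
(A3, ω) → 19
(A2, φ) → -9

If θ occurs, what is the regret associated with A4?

22

Best payoff under θ is 29.
Regret = 29 − 7 = 22.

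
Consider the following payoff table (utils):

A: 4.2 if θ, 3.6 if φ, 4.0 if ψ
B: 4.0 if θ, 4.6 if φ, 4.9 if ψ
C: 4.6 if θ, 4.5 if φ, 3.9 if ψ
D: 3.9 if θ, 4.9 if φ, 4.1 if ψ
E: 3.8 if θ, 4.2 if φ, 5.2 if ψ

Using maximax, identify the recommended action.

E

Row maxima: A=4.2, B=4.9, C=4.6, D=4.9, E=5.2
Best best-case = 5.2 → E.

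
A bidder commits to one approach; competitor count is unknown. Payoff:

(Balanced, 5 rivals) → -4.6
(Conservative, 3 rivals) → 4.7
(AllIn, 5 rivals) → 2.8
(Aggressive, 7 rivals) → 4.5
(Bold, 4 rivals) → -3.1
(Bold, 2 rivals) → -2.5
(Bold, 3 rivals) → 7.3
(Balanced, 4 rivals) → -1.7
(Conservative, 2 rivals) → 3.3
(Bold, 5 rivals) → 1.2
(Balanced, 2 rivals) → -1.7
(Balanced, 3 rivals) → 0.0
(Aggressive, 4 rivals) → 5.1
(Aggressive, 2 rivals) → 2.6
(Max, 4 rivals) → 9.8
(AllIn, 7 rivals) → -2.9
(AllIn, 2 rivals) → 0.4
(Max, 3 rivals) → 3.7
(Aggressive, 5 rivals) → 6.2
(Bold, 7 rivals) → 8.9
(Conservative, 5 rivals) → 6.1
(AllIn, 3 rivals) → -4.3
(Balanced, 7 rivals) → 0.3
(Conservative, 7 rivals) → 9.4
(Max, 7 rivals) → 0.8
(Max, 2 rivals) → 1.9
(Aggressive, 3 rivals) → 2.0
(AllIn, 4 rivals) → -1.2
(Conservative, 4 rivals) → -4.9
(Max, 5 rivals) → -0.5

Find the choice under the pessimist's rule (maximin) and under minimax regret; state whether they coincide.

maximin → Aggressive; minimax regret → Aggressive (agree)

Row minima: Conservative=-4.9, Balanced=-4.6, Aggressive=2.0, Bold=-3.1, AllIn=-4.3, Max=-0.5
Best worst-case = 2.0 → Aggressive.
Column bests: 2 rivals=3.3, 3 rivals=7.3, 4 rivals=9.8, 5 rivals=6.2, 7 rivals=9.4.
Conservative regrets: 0.0, 2.6, 14.7, 0.1, 0.0 → max 14.7
Balanced regrets: 5.0, 7.3, 11.5, 10.8, 9.1 → max 11.5
Aggressive regrets: 0.7, 5.3, 4.7, 0.0, 4.9 → max 5.3
Bold regrets: 5.8, 0.0, 12.9, 5.0, 0.5 → max 12.9
AllIn regrets: 2.9, 11.6, 11.0, 3.4, 12.3 → max 12.3
Max regrets: 1.4, 3.6, 0.0, 6.7, 8.6 → max 8.6
Smallest max regret = 5.3 → Aggressive.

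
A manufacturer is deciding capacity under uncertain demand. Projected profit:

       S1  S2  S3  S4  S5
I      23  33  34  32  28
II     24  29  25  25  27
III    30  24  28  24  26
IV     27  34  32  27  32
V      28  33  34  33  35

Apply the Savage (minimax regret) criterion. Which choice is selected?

V

Column bests: S1=30, S2=34, S3=34, S4=33, S5=35.
I regrets: 7, 1, 0, 1, 7 → max 7
II regrets: 6, 5, 9, 8, 8 → max 9
III regrets: 0, 10, 6, 9, 9 → max 10
IV regrets: 3, 0, 2, 6, 3 → max 6
V regrets: 2, 1, 0, 0, 0 → max 2
Smallest max regret = 2 → V.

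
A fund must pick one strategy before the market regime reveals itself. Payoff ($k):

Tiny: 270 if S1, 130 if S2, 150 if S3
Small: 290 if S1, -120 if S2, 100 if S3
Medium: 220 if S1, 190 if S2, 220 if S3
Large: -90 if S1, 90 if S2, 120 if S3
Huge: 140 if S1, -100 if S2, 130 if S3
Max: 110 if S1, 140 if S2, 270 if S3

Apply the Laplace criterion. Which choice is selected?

Row averages: Tiny=550/3, Small=90, Medium=210, Large=40, Huge=170/3, Max=520/3
Highest average = 210 → Medium.

Medium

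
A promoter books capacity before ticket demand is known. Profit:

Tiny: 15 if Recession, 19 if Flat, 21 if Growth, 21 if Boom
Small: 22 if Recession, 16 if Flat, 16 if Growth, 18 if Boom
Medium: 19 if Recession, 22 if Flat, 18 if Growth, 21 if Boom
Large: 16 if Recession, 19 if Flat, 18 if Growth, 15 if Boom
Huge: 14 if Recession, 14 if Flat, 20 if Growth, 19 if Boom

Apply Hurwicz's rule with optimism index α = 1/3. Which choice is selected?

Tiny: 1/3·21 + 2/3·15 = 17
Small: 1/3·22 + 2/3·16 = 18
Medium: 1/3·22 + 2/3·18 = 58/3
Large: 1/3·19 + 2/3·15 = 49/3
Huge: 1/3·20 + 2/3·14 = 16
Highest Hurwicz score = 58/3 → Medium.

Medium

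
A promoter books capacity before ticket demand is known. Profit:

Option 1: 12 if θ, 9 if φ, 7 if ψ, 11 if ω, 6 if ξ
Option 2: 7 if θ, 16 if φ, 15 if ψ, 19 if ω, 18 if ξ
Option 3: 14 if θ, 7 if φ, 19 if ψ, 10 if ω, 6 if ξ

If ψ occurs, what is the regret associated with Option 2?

Best payoff under ψ is 19.
Regret = 19 − 15 = 4.

4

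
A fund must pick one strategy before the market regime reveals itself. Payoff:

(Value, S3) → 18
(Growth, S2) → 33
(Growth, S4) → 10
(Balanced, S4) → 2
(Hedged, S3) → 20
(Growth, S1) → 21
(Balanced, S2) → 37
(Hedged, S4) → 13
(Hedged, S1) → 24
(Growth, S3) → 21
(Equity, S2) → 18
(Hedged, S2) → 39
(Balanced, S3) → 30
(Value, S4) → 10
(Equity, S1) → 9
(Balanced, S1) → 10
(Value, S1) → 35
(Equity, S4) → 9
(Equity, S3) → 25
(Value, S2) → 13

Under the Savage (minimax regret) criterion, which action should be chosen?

Column bests: S1=35, S2=39, S3=30, S4=13.
Hedged regrets: 11, 0, 10, 0 → max 11
Value regrets: 0, 26, 12, 3 → max 26
Balanced regrets: 25, 2, 0, 11 → max 25
Growth regrets: 14, 6, 9, 3 → max 14
Equity regrets: 26, 21, 5, 4 → max 26
Smallest max regret = 11 → Hedged.

Hedged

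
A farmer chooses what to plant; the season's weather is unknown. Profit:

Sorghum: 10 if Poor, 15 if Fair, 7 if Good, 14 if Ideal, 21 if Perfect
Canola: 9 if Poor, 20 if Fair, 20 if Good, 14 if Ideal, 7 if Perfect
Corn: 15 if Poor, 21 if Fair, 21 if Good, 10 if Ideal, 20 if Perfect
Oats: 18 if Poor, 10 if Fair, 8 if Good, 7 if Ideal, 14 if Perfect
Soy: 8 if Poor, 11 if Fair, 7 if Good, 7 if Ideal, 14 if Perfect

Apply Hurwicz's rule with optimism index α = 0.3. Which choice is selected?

Sorghum: 0.3·21 + 0.7·7 = 11.2
Canola: 0.3·20 + 0.7·7 = 10.9
Corn: 0.3·21 + 0.7·10 = 13.3
Oats: 0.3·18 + 0.7·7 = 10.3
Soy: 0.3·14 + 0.7·7 = 9.1
Highest Hurwicz score = 13.3 → Corn.

Corn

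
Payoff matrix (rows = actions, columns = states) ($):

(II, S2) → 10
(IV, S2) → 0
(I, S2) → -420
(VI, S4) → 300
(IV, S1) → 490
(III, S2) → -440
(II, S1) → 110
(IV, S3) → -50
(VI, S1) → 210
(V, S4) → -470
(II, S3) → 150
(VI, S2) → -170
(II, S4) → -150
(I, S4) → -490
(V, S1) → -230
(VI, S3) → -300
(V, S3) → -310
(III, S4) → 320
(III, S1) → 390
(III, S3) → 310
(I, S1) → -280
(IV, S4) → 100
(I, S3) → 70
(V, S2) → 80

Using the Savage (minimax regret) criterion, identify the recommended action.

Column bests: S1=490, S2=80, S3=310, S4=320.
I regrets: 770, 500, 240, 810 → max 810
II regrets: 380, 70, 160, 470 → max 470
III regrets: 100, 520, 0, 0 → max 520
IV regrets: 0, 80, 360, 220 → max 360
V regrets: 720, 0, 620, 790 → max 790
VI regrets: 280, 250, 610, 20 → max 610
Smallest max regret = 360 → IV.

IV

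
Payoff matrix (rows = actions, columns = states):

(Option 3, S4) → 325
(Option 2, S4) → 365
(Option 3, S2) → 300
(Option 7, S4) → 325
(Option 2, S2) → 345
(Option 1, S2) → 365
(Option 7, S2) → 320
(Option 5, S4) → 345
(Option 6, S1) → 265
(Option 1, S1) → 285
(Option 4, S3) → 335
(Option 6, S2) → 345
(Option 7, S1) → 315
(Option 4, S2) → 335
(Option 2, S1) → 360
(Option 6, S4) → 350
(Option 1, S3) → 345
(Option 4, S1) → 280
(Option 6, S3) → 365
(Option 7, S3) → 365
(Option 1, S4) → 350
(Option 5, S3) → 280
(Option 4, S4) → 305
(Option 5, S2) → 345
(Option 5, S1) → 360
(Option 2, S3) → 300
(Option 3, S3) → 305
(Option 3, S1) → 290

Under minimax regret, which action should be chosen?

Option 7

Column bests: S1=360, S2=365, S3=365, S4=365.
Option 1 regrets: 75, 0, 20, 15 → max 75
Option 2 regrets: 0, 20, 65, 0 → max 65
Option 3 regrets: 70, 65, 60, 40 → max 70
Option 4 regrets: 80, 30, 30, 60 → max 80
Option 5 regrets: 0, 20, 85, 20 → max 85
Option 6 regrets: 95, 20, 0, 15 → max 95
Option 7 regrets: 45, 45, 0, 40 → max 45
Smallest max regret = 45 → Option 7.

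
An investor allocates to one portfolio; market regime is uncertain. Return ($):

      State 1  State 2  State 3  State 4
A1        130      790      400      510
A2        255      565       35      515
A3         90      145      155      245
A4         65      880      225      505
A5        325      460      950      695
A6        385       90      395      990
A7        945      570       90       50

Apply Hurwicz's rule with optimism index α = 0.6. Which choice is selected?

A1: 0.6·790 + 0.4·130 = 526
A2: 0.6·565 + 0.4·35 = 353
A3: 0.6·245 + 0.4·90 = 183
A4: 0.6·880 + 0.4·65 = 554
A5: 0.6·950 + 0.4·325 = 700
A6: 0.6·990 + 0.4·90 = 630
A7: 0.6·945 + 0.4·50 = 587
Highest Hurwicz score = 700 → A5.

A5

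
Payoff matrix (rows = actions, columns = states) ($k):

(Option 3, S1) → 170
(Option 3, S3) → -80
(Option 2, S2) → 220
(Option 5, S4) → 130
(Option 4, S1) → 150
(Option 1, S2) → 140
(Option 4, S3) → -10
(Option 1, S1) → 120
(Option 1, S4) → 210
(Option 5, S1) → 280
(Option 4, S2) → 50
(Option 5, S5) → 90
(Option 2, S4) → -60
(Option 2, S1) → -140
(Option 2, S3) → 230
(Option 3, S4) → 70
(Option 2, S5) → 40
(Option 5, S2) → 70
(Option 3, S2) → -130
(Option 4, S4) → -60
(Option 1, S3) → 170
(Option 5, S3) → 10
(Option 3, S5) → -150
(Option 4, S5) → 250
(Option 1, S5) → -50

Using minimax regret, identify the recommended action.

Option 5

Column bests: S1=280, S2=220, S3=230, S4=210, S5=250.
Option 1 regrets: 160, 80, 60, 0, 300 → max 300
Option 2 regrets: 420, 0, 0, 270, 210 → max 420
Option 3 regrets: 110, 350, 310, 140, 400 → max 400
Option 4 regrets: 130, 170, 240, 270, 0 → max 270
Option 5 regrets: 0, 150, 220, 80, 160 → max 220
Smallest max regret = 220 → Option 5.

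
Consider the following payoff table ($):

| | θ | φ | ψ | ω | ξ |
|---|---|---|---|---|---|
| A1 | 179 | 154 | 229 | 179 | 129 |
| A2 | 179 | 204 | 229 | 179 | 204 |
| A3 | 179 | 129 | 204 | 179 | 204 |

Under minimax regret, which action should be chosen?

Column bests: θ=179, φ=204, ψ=229, ω=179, ξ=204.
A1 regrets: 0, 50, 0, 0, 75 → max 75
A2 regrets: 0, 0, 0, 0, 0 → max 0
A3 regrets: 0, 75, 25, 0, 0 → max 75
Smallest max regret = 0 → A2.

A2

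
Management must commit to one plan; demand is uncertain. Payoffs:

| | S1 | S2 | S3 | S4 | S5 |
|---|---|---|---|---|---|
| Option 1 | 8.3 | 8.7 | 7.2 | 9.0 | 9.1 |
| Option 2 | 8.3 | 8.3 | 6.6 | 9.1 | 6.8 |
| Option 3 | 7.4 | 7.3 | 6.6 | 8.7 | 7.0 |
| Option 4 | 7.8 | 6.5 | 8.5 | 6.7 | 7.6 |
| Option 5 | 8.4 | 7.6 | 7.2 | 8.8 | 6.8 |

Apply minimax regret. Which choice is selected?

Option 1

Column bests: S1=8.4, S2=8.7, S3=8.5, S4=9.1, S5=9.1.
Option 1 regrets: 0.1, 0.0, 1.3, 0.1, 0.0 → max 1.3
Option 2 regrets: 0.1, 0.4, 1.9, 0.0, 2.3 → max 2.3
Option 3 regrets: 1.0, 1.4, 1.9, 0.4, 2.1 → max 2.1
Option 4 regrets: 0.6, 2.2, 0.0, 2.4, 1.5 → max 2.4
Option 5 regrets: 0.0, 1.1, 1.3, 0.3, 2.3 → max 2.3
Smallest max regret = 1.3 → Option 1.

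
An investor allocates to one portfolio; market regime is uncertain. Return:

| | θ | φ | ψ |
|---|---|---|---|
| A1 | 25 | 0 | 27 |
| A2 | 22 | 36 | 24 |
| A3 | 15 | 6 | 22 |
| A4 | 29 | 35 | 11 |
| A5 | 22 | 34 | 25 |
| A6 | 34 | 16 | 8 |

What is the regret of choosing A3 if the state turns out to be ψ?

5

Best payoff under ψ is 27.
Regret = 27 − 22 = 5.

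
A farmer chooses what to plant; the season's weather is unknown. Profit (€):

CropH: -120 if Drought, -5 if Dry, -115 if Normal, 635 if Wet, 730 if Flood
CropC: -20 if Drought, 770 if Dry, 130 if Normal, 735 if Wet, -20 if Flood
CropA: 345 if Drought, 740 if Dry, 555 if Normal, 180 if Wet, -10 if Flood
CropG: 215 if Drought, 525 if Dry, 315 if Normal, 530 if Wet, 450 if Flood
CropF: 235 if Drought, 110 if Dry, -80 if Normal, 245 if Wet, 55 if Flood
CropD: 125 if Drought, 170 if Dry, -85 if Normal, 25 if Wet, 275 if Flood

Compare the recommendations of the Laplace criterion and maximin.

Row averages: CropH=225, CropC=319, CropA=362, CropG=407, CropF=113, CropD=102
Highest average = 407 → CropG.
Row minima: CropH=-120, CropC=-20, CropA=-10, CropG=215, CropF=-80, CropD=-85
Best worst-case = 215 → CropG.

laplace → CropG; maximin → CropG (agree)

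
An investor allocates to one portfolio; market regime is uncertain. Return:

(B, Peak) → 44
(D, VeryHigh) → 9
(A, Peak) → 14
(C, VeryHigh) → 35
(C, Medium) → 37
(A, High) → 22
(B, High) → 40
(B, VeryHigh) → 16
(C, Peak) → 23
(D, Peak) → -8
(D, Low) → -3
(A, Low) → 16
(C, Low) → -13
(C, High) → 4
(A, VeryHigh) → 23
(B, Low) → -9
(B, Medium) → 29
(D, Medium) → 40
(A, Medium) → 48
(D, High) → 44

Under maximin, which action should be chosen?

A

Row minima: A=14, B=-9, C=-13, D=-8
Best worst-case = 14 → A.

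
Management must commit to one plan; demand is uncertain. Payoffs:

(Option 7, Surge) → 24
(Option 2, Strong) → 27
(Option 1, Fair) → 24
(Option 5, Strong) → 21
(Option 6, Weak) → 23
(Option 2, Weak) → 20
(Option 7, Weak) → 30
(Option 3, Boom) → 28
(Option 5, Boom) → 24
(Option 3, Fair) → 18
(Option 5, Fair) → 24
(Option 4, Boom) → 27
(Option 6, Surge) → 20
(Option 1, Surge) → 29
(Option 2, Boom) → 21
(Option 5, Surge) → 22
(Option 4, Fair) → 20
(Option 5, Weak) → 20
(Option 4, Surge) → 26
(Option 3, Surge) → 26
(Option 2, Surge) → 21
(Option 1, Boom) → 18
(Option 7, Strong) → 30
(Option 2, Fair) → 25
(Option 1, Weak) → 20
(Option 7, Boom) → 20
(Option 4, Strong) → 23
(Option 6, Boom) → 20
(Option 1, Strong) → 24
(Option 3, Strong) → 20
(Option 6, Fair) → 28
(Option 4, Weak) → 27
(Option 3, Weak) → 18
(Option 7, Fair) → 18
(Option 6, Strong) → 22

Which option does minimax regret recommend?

Column bests: Weak=30, Fair=28, Strong=30, Boom=28, Surge=29.
Option 1 regrets: 10, 4, 6, 10, 0 → max 10
Option 2 regrets: 10, 3, 3, 7, 8 → max 10
Option 3 regrets: 12, 10, 10, 0, 3 → max 12
Option 4 regrets: 3, 8, 7, 1, 3 → max 8
Option 5 regrets: 10, 4, 9, 4, 7 → max 10
Option 6 regrets: 7, 0, 8, 8, 9 → max 9
Option 7 regrets: 0, 10, 0, 8, 5 → max 10
Smallest max regret = 8 → Option 4.

Option 4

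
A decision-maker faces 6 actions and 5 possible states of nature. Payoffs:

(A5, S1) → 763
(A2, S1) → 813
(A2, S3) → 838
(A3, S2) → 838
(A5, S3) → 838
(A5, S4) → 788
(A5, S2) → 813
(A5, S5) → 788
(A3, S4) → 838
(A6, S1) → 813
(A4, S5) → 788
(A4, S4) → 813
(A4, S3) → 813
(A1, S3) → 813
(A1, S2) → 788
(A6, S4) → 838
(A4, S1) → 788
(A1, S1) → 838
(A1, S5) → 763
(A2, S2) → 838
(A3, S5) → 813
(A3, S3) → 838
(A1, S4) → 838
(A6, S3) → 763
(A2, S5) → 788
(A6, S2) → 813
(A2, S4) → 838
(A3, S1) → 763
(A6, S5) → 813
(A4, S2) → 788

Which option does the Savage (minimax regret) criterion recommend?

A2

Column bests: S1=838, S2=838, S3=838, S4=838, S5=813.
A1 regrets: 0, 50, 25, 0, 50 → max 50
A2 regrets: 25, 0, 0, 0, 25 → max 25
A3 regrets: 75, 0, 0, 0, 0 → max 75
A4 regrets: 50, 50, 25, 25, 25 → max 50
A5 regrets: 75, 25, 0, 50, 25 → max 75
A6 regrets: 25, 25, 75, 0, 0 → max 75
Smallest max regret = 25 → A2.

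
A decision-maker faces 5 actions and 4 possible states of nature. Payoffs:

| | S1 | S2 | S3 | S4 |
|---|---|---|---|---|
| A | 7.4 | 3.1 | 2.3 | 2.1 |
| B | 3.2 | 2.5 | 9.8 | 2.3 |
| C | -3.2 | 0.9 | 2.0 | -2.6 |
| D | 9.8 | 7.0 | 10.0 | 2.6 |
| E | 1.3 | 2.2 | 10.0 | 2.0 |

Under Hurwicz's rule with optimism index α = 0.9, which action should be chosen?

D

A: 0.9·7.4 + 0.1·2.1 = 6.87
B: 0.9·9.8 + 0.1·2.3 = 9.05
C: 0.9·2.0 + 0.1·(-3.2) = 1.48
D: 0.9·10.0 + 0.1·2.6 = 9.26
E: 0.9·10.0 + 0.1·1.3 = 9.13
Highest Hurwicz score = 9.26 → D.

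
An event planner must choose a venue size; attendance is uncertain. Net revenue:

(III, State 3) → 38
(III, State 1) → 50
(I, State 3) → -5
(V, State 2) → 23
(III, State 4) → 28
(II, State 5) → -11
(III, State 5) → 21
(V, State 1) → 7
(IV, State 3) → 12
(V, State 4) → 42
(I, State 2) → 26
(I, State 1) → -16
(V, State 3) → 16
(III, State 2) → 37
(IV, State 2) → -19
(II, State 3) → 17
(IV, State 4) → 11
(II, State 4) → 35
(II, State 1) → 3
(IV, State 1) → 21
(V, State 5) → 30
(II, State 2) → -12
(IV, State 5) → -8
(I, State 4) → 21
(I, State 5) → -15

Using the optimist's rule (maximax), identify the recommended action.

Row maxima: I=26, II=35, III=50, IV=21, V=42
Best best-case = 50 → III.

III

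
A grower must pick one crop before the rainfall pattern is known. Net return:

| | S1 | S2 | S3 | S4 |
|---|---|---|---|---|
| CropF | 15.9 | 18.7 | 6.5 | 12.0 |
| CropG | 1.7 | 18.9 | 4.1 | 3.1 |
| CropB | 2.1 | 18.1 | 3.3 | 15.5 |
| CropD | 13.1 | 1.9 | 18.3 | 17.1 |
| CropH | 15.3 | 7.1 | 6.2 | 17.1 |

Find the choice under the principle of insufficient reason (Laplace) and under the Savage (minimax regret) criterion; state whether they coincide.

laplace → CropF; minimax regret → CropF (agree)

Row averages: CropF=13.275, CropG=6.95, CropB=9.75, CropD=12.6, CropH=11.425
Highest average = 13.275 → CropF.
Column bests: S1=15.9, S2=18.9, S3=18.3, S4=17.1.
CropF regrets: 0.0, 0.2, 11.8, 5.1 → max 11.8
CropG regrets: 14.2, 0.0, 14.2, 14.0 → max 14.2
CropB regrets: 13.8, 0.8, 15.0, 1.6 → max 15.0
CropD regrets: 2.8, 17.0, 0.0, 0.0 → max 17.0
CropH regrets: 0.6, 11.8, 12.1, 0.0 → max 12.1
Smallest max regret = 11.8 → CropF.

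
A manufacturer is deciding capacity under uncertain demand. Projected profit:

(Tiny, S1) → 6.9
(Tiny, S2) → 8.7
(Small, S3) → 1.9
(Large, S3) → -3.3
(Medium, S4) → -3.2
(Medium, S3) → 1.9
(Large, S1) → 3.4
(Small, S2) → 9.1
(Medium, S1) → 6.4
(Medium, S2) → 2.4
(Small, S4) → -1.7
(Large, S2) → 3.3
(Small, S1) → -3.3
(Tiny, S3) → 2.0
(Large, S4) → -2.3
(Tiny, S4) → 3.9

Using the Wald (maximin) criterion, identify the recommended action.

Tiny

Row minima: Tiny=2.0, Small=-3.3, Medium=-3.2, Large=-3.3
Best worst-case = 2.0 → Tiny.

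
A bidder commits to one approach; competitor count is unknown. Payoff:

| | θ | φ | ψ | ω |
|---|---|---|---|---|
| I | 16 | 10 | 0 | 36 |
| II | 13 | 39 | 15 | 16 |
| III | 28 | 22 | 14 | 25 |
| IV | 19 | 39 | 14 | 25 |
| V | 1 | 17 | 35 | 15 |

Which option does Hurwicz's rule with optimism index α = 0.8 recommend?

I: 0.8·36 + 0.2·0 = 28.8
II: 0.8·39 + 0.2·13 = 33.8
III: 0.8·28 + 0.2·14 = 25.2
IV: 0.8·39 + 0.2·14 = 34
V: 0.8·35 + 0.2·1 = 28.2
Highest Hurwicz score = 34 → IV.

IV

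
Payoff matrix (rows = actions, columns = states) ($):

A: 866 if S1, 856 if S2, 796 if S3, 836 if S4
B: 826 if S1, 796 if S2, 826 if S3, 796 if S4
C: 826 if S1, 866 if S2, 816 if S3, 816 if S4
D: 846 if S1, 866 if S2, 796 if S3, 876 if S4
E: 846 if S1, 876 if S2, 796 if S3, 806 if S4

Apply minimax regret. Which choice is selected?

D

Column bests: S1=866, S2=876, S3=826, S4=876.
A regrets: 0, 20, 30, 40 → max 40
B regrets: 40, 80, 0, 80 → max 80
C regrets: 40, 10, 10, 60 → max 60
D regrets: 20, 10, 30, 0 → max 30
E regrets: 20, 0, 30, 70 → max 70
Smallest max regret = 30 → D.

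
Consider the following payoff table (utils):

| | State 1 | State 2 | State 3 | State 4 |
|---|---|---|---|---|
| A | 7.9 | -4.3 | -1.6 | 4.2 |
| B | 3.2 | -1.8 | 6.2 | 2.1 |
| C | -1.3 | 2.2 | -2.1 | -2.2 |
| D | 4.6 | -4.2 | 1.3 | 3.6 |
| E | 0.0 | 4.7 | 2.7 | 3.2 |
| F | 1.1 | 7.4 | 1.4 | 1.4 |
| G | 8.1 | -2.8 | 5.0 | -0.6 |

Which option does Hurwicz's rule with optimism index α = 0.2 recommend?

F

A: 0.2·7.9 + 0.8·(-4.3) = -1.86
B: 0.2·6.2 + 0.8·(-1.8) = -0.2
C: 0.2·2.2 + 0.8·(-2.2) = -1.32
D: 0.2·4.6 + 0.8·(-4.2) = -2.44
E: 0.2·4.7 + 0.8·0.0 = 0.94
F: 0.2·7.4 + 0.8·1.1 = 2.36
G: 0.2·8.1 + 0.8·(-2.8) = -0.62
Highest Hurwicz score = 2.36 → F.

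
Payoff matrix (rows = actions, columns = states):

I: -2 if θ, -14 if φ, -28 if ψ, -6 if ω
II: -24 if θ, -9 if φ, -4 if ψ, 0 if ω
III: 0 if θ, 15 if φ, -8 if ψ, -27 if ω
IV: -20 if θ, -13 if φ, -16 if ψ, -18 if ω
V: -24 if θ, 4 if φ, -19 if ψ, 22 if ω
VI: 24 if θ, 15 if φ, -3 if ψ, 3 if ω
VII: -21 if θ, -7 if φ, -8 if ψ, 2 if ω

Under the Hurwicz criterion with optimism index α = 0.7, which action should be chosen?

VI

I: 0.7·(-2) + 0.3·(-28) = -9.8
II: 0.7·0 + 0.3·(-24) = -7.2
III: 0.7·15 + 0.3·(-27) = 2.4
IV: 0.7·(-13) + 0.3·(-20) = -15.1
V: 0.7·22 + 0.3·(-24) = 8.2
VI: 0.7·24 + 0.3·(-3) = 15.9
VII: 0.7·2 + 0.3·(-21) = -4.9
Highest Hurwicz score = 15.9 → VI.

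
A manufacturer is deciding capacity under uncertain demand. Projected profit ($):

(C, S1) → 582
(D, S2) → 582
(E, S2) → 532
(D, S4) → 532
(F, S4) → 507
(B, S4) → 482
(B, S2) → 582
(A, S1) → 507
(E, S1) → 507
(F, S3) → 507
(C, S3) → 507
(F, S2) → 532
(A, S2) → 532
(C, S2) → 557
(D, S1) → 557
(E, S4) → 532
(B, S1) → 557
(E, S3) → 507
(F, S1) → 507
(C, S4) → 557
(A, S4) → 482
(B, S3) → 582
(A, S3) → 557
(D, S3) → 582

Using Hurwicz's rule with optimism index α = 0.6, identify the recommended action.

A: 0.6·557 + 0.4·482 = 527
B: 0.6·582 + 0.4·482 = 542
C: 0.6·582 + 0.4·507 = 552
D: 0.6·582 + 0.4·532 = 562
E: 0.6·532 + 0.4·507 = 522
F: 0.6·532 + 0.4·507 = 522
Highest Hurwicz score = 562 → D.

D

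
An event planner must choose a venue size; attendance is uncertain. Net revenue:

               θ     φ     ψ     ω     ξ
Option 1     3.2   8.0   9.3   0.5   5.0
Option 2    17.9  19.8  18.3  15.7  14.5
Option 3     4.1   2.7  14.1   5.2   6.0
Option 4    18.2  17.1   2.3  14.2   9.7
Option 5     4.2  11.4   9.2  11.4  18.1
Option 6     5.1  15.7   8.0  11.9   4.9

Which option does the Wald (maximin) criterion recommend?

Row minima: Option 1=0.5, Option 2=14.5, Option 3=2.7, Option 4=2.3, Option 5=4.2, Option 6=4.9
Best worst-case = 14.5 → Option 2.

Option 2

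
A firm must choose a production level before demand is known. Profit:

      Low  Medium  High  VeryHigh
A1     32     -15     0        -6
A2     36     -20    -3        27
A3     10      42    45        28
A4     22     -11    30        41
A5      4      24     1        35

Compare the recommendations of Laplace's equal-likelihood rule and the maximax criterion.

laplace → A3; maximax → A3 (agree)

Row averages: A1=2.75, A2=10, A3=31.25, A4=20.5, A5=16
Highest average = 31.25 → A3.
Row maxima: A1=32, A2=36, A3=45, A4=41, A5=35
Best best-case = 45 → A3.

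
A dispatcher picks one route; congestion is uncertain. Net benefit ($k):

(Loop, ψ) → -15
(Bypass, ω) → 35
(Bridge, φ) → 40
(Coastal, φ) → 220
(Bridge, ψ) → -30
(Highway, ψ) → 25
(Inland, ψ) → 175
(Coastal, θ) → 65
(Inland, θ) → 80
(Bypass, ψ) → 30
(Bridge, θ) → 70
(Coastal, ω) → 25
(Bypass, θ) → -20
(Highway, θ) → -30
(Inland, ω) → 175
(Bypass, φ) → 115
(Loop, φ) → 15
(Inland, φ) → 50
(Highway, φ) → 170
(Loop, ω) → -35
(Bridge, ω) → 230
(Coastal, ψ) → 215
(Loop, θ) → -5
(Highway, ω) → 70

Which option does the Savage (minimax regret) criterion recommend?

Column bests: θ=80, φ=220, ψ=215, ω=230.
Inland regrets: 0, 170, 40, 55 → max 170
Highway regrets: 110, 50, 190, 160 → max 190
Bridge regrets: 10, 180, 245, 0 → max 245
Bypass regrets: 100, 105, 185, 195 → max 195
Coastal regrets: 15, 0, 0, 205 → max 205
Loop regrets: 85, 205, 230, 265 → max 265
Smallest max regret = 170 → Inland.

Inland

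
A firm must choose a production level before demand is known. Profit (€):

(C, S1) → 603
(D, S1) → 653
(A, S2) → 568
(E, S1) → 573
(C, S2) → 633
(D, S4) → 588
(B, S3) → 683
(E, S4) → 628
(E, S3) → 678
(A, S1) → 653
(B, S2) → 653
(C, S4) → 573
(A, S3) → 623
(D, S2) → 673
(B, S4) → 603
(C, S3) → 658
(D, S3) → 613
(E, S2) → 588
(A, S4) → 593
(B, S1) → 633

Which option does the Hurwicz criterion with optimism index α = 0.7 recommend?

B

A: 0.7·653 + 0.3·568 = 627.5
B: 0.7·683 + 0.3·603 = 659
C: 0.7·658 + 0.3·573 = 632.5
D: 0.7·673 + 0.3·588 = 647.5
E: 0.7·678 + 0.3·573 = 646.5
Highest Hurwicz score = 659 → B.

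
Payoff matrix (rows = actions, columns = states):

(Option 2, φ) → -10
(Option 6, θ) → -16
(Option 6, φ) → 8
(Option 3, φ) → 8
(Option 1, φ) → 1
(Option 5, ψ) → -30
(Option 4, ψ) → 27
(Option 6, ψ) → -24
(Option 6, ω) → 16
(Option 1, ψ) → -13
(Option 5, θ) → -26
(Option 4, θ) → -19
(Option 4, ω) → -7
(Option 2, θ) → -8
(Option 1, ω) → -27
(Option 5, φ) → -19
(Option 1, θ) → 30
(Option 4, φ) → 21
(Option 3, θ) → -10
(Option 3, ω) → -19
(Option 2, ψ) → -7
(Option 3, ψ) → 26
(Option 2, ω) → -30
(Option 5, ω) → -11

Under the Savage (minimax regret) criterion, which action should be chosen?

Column bests: θ=30, φ=21, ψ=27, ω=16.
Option 1 regrets: 0, 20, 40, 43 → max 43
Option 2 regrets: 38, 31, 34, 46 → max 46
Option 3 regrets: 40, 13, 1, 35 → max 40
Option 4 regrets: 49, 0, 0, 23 → max 49
Option 5 regrets: 56, 40, 57, 27 → max 57
Option 6 regrets: 46, 13, 51, 0 → max 51
Smallest max regret = 40 → Option 3.

Option 3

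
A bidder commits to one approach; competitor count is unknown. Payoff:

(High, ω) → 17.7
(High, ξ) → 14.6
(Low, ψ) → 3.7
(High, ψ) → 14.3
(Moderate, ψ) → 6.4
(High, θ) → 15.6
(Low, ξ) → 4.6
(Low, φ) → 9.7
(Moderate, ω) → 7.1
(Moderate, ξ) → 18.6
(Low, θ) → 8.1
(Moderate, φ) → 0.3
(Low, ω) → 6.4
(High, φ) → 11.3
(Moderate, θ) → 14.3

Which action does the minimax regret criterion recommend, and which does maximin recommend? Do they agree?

Column bests: θ=15.6, φ=11.3, ψ=14.3, ω=17.7, ξ=18.6.
Low regrets: 7.5, 1.6, 10.6, 11.3, 14.0 → max 14.0
Moderate regrets: 1.3, 11.0, 7.9, 10.6, 0.0 → max 11.0
High regrets: 0.0, 0.0, 0.0, 0.0, 4.0 → max 4.0
Smallest max regret = 4.0 → High.
Row minima: Low=3.7, Moderate=0.3, High=11.3
Best worst-case = 11.3 → High.

minimax regret → High; maximin → High (agree)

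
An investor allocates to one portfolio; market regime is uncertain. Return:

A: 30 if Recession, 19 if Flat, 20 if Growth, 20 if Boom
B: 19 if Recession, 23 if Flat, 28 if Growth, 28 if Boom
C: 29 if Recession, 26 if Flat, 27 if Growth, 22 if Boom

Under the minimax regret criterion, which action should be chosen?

C

Column bests: Recession=30, Flat=26, Growth=28, Boom=28.
A regrets: 0, 7, 8, 8 → max 8
B regrets: 11, 3, 0, 0 → max 11
C regrets: 1, 0, 1, 6 → max 6
Smallest max regret = 6 → C.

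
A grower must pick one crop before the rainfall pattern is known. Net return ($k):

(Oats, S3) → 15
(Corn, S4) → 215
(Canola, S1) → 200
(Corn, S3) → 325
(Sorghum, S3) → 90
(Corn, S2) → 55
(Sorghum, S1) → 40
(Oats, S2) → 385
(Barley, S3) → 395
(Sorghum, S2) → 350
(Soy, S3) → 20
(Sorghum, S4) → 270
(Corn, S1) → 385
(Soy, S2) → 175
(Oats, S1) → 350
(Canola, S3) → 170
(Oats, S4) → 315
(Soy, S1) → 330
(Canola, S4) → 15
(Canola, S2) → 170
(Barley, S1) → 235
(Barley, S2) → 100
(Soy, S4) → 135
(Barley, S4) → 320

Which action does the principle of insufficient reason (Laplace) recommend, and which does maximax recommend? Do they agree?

laplace → Oats; maximax → Barley (disagree)

Row averages: Corn=245, Soy=165, Canola=138.75, Oats=266.25, Barley=262.5, Sorghum=187.5
Highest average = 266.25 → Oats.
Row maxima: Corn=385, Soy=330, Canola=200, Oats=385, Barley=395, Sorghum=350
Best best-case = 395 → Barley.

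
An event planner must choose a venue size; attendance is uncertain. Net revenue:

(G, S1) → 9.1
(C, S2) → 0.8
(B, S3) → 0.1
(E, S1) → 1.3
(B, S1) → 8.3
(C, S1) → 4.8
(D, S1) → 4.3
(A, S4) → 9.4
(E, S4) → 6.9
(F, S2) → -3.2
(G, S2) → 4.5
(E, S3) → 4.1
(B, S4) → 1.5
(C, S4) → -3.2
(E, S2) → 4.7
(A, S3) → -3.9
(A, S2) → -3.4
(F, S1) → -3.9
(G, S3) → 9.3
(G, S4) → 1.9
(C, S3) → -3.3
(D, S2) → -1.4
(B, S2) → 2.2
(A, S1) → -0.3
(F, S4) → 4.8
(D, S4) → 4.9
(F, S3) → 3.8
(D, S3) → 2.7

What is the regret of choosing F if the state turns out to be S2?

Best payoff under S2 is 4.7.
Regret = 4.7 − (-3.2) = 7.9.

7.9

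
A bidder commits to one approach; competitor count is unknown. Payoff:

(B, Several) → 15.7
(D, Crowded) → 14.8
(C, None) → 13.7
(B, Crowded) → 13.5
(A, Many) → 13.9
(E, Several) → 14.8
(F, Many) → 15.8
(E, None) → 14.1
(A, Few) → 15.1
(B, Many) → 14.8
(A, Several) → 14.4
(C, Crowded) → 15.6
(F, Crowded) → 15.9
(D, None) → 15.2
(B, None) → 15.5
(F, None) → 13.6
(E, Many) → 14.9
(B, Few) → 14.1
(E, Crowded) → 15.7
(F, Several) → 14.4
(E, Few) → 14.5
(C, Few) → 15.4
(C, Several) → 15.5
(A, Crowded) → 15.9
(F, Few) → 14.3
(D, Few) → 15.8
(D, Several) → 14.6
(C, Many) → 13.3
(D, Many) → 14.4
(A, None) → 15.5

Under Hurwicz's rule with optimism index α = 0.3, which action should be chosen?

A: 0.3·15.9 + 0.7·13.9 = 14.5
B: 0.3·15.7 + 0.7·13.5 = 14.16
C: 0.3·15.6 + 0.7·13.3 = 13.99
D: 0.3·15.8 + 0.7·14.4 = 14.82
E: 0.3·15.7 + 0.7·14.1 = 14.58
F: 0.3·15.9 + 0.7·13.6 = 14.29
Highest Hurwicz score = 14.82 → D.

D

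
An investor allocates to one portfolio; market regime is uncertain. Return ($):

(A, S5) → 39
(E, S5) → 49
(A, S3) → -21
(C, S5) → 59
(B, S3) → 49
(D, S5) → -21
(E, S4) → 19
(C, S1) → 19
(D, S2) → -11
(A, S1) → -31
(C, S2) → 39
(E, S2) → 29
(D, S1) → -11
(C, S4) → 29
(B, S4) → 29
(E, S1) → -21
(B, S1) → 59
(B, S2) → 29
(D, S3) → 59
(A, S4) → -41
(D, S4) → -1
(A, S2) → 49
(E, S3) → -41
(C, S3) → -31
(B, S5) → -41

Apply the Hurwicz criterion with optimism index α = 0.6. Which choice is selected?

A: 0.6·49 + 0.4·(-41) = 13
B: 0.6·59 + 0.4·(-41) = 19
C: 0.6·59 + 0.4·(-31) = 23
D: 0.6·59 + 0.4·(-21) = 27
E: 0.6·49 + 0.4·(-41) = 13
Highest Hurwicz score = 27 → D.

D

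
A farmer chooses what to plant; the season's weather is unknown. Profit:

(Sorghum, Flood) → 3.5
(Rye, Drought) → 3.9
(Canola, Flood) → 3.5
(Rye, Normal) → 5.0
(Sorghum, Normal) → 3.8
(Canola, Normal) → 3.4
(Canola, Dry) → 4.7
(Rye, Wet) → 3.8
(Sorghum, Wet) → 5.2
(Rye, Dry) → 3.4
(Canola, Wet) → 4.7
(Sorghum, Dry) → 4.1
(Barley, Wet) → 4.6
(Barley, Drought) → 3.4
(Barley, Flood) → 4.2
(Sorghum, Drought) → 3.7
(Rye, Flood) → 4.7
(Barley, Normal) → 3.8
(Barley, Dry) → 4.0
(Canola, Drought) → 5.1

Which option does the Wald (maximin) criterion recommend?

Sorghum

Row minima: Sorghum=3.5, Canola=3.4, Rye=3.4, Barley=3.4
Best worst-case = 3.5 → Sorghum.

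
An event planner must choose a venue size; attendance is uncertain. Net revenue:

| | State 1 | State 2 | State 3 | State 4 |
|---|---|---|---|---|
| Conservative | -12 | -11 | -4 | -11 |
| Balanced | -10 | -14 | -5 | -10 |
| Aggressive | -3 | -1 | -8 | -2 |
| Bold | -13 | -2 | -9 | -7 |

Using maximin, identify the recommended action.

Aggressive

Row minima: Conservative=-12, Balanced=-14, Aggressive=-8, Bold=-13
Best worst-case = -8 → Aggressive.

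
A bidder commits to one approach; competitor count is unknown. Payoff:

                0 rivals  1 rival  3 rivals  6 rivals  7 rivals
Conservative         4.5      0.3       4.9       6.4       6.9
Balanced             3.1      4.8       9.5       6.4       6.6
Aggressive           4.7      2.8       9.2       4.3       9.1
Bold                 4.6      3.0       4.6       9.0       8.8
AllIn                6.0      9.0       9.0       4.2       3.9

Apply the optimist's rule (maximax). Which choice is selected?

Balanced

Row maxima: Conservative=6.9, Balanced=9.5, Aggressive=9.2, Bold=9.0, AllIn=9.0
Best best-case = 9.5 → Balanced.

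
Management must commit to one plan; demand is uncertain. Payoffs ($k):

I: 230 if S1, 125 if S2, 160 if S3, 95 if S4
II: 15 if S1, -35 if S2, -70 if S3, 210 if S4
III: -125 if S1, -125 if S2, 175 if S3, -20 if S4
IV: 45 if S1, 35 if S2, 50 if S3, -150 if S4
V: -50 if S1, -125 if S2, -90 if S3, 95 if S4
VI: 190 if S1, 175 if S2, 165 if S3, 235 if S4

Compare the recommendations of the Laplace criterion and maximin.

Row averages: I=152.5, II=30, III=-23.75, IV=-5, V=-42.5, VI=191.25
Highest average = 191.25 → VI.
Row minima: I=95, II=-70, III=-125, IV=-150, V=-125, VI=165
Best worst-case = 165 → VI.

laplace → VI; maximin → VI (agree)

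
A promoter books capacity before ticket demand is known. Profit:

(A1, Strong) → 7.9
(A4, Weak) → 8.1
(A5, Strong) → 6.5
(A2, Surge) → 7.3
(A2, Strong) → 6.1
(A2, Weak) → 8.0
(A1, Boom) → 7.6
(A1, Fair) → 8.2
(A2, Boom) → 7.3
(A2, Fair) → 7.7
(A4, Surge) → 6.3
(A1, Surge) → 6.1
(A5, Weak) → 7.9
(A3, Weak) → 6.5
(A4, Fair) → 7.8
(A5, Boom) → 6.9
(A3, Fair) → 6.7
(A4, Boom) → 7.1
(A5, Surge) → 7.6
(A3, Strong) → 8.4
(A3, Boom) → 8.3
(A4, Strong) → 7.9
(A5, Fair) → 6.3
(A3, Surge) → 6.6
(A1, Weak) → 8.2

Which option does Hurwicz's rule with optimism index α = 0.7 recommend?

A1: 0.7·8.2 + 0.3·6.1 = 7.57
A2: 0.7·8.0 + 0.3·6.1 = 7.43
A3: 0.7·8.4 + 0.3·6.5 = 7.83
A4: 0.7·8.1 + 0.3·6.3 = 7.56
A5: 0.7·7.9 + 0.3·6.3 = 7.42
Highest Hurwicz score = 7.83 → A3.

A3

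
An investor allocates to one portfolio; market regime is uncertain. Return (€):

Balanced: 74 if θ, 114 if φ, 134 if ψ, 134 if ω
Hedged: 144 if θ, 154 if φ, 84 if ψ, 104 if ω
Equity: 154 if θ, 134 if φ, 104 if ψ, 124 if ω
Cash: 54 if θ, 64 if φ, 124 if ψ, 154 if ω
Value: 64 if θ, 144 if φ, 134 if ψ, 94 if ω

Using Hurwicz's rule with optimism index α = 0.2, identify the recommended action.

Equity

Balanced: 0.2·134 + 0.8·74 = 86
Hedged: 0.2·154 + 0.8·84 = 98
Equity: 0.2·154 + 0.8·104 = 114
Cash: 0.2·154 + 0.8·54 = 74
Value: 0.2·144 + 0.8·64 = 80
Highest Hurwicz score = 114 → Equity.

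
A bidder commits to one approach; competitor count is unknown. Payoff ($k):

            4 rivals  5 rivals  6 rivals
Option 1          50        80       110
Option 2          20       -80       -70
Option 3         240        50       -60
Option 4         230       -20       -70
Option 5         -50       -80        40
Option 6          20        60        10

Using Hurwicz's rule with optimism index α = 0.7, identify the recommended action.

Option 1: 0.7·110 + 0.3·50 = 92
Option 2: 0.7·20 + 0.3·(-80) = -10
Option 3: 0.7·240 + 0.3·(-60) = 150
Option 4: 0.7·230 + 0.3·(-70) = 140
Option 5: 0.7·40 + 0.3·(-80) = 4
Option 6: 0.7·60 + 0.3·10 = 45
Highest Hurwicz score = 150 → Option 3.

Option 3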